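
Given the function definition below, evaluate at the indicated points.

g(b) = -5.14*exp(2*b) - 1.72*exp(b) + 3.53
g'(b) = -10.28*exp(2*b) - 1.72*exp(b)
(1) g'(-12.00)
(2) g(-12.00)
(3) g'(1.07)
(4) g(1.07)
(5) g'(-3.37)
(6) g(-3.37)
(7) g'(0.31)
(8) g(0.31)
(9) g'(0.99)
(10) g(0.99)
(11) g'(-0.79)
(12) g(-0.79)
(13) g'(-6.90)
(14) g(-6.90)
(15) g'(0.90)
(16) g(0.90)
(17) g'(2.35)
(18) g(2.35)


(1) = -0.00
(2) = 3.53
(3) = -92.39
(4) = -45.17
(5) = -0.07
(6) = 3.46
(7) = -21.45
(8) = -8.37
(9) = -79.08
(10) = -38.33
(11) = -2.90
(12) = 1.69
(13) = -0.00
(14) = 3.53
(15) = -66.42
(16) = -31.80
(17) = -1148.29
(18) = -579.63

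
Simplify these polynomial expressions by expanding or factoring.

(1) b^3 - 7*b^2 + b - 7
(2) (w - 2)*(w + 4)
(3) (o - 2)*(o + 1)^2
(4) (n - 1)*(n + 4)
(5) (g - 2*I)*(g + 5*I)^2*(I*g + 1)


(1) = (b - 7)*(b - I)*(b + I)
(2) = w^2 + 2*w - 8
(3) = o^3 - 3*o - 2
(4) = n^2 + 3*n - 4
(5) = I*g^4 - 7*g^3 + 3*I*g^2 - 55*g + 50*I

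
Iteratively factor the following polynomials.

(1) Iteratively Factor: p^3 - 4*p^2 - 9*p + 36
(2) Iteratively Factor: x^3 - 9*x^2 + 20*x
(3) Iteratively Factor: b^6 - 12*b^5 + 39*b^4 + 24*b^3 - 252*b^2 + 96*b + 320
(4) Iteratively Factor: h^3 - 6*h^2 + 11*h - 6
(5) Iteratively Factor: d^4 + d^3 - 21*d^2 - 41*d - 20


(1) = (p + 3)*(p^2 - 7*p + 12) = (p - 3)*(p + 3)*(p - 4)
(2) = (x)*(x^2 - 9*x + 20) = x*(x - 4)*(x - 5)
(3) = (b - 4)*(b^5 - 8*b^4 + 7*b^3 + 52*b^2 - 44*b - 80) = (b - 4)^2*(b^4 - 4*b^3 - 9*b^2 + 16*b + 20) = (b - 4)^2*(b - 2)*(b^3 - 2*b^2 - 13*b - 10) = (b - 4)^2*(b - 2)*(b + 1)*(b^2 - 3*b - 10) = (b - 4)^2*(b - 2)*(b + 1)*(b + 2)*(b - 5)
(4) = (h - 1)*(h^2 - 5*h + 6) = (h - 2)*(h - 1)*(h - 3)
(5) = (d + 1)*(d^3 - 21*d - 20) = (d - 5)*(d + 1)*(d^2 + 5*d + 4) = (d - 5)*(d + 1)^2*(d + 4)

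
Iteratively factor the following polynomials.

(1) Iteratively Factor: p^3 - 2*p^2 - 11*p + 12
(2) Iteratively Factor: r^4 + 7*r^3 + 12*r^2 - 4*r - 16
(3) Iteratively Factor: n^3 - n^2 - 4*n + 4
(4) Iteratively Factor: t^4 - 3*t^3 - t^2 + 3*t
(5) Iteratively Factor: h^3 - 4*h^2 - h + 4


(1) = (p - 1)*(p^2 - p - 12) = (p - 1)*(p + 3)*(p - 4)
(2) = (r + 2)*(r^3 + 5*r^2 + 2*r - 8) = (r - 1)*(r + 2)*(r^2 + 6*r + 8) = (r - 1)*(r + 2)*(r + 4)*(r + 2)
(3) = (n + 2)*(n^2 - 3*n + 2) = (n - 2)*(n + 2)*(n - 1)
(4) = (t - 3)*(t^3 - t) = t*(t - 3)*(t^2 - 1) = t*(t - 3)*(t - 1)*(t + 1)
(5) = (h - 4)*(h^2 - 1) = (h - 4)*(h + 1)*(h - 1)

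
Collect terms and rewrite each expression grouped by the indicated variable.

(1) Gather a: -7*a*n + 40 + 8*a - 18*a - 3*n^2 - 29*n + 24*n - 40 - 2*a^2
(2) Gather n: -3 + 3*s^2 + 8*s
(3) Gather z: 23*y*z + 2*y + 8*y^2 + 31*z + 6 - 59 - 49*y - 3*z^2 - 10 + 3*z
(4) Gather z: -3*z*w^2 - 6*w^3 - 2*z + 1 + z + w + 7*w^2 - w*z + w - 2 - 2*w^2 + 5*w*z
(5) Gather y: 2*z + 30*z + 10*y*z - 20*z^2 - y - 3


(1) = -2*a^2 + a*(-7*n - 10) - 3*n^2 - 5*n
(2) = 3*s^2 + 8*s - 3
(3) = 8*y^2 - 47*y - 3*z^2 + z*(23*y + 34) - 63
(4) = -6*w^3 + 5*w^2 + 2*w + z*(-3*w^2 + 4*w - 1) - 1
(5) = y*(10*z - 1) - 20*z^2 + 32*z - 3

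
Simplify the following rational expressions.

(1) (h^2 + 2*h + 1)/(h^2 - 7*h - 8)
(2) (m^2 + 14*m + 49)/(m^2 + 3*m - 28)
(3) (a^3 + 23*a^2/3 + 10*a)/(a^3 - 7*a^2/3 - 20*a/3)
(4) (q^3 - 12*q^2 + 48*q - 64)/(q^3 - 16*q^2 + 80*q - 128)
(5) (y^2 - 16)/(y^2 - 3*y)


(1) = (h + 1)/(h - 8)
(2) = (m + 7)/(m - 4)
(3) = (a + 6)/(a - 4)
(4) = (q - 4)/(q - 8)
(5) = (y^2 - 16)/(y^2 - 3*y)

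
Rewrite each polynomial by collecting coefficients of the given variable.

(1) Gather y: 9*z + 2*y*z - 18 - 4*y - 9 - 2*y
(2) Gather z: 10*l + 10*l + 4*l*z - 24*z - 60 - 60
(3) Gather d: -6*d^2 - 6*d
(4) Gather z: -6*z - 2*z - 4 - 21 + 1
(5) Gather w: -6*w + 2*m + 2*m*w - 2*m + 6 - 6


(1) = y*(2*z - 6) + 9*z - 27
(2) = 20*l + z*(4*l - 24) - 120
(3) = -6*d^2 - 6*d
(4) = -8*z - 24
(5) = w*(2*m - 6)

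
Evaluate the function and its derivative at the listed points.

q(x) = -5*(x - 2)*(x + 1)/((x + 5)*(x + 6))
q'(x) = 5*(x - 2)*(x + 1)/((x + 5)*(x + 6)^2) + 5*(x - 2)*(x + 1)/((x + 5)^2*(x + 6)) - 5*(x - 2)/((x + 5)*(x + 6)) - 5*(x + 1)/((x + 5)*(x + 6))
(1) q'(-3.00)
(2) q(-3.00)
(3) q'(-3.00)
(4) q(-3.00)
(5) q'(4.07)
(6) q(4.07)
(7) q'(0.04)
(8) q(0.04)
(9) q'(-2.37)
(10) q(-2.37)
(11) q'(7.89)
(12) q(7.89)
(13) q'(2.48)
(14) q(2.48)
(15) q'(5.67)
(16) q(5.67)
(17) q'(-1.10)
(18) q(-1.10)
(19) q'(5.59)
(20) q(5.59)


(1) = 12.78
(2) = -8.33
(3) = 12.78
(4) = -8.33
(5) = -0.27
(6) = -0.57
(7) = 0.03
(8) = 0.33
(9) = 5.06
(10) = -3.14
(11) = -0.19
(12) = -1.46
(13) = -0.28
(14) = -0.13
(15) = -0.24
(16) = -0.98
(17) = 0.87
(18) = -0.08
(19) = -0.24
(20) = -0.96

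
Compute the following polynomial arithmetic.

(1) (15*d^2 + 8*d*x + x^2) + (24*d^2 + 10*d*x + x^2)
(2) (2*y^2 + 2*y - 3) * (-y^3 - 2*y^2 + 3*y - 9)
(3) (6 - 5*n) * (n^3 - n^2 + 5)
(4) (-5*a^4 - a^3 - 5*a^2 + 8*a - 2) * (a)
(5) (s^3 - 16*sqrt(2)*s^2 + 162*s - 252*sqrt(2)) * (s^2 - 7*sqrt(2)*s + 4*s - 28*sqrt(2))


(1) = 39*d^2 + 18*d*x + 2*x^2
(2) = -2*y^5 - 6*y^4 + 5*y^3 - 6*y^2 - 27*y + 27
(3) = -5*n^4 + 11*n^3 - 6*n^2 - 25*n + 30
(4) = -5*a^5 - a^4 - 5*a^3 + 8*a^2 - 2*a
(5) = s^5 - 23*sqrt(2)*s^4 + 4*s^4 - 92*sqrt(2)*s^3 + 386*s^3 - 1386*sqrt(2)*s^2 + 1544*s^2 - 5544*sqrt(2)*s + 3528*s + 14112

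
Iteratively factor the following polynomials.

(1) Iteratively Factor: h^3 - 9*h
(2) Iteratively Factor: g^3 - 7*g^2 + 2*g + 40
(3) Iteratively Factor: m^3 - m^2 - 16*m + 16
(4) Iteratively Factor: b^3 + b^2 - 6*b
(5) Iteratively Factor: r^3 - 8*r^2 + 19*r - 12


(1) = (h - 3)*(h^2 + 3*h) = h*(h - 3)*(h + 3)
(2) = (g - 4)*(g^2 - 3*g - 10) = (g - 5)*(g - 4)*(g + 2)
(3) = (m - 4)*(m^2 + 3*m - 4) = (m - 4)*(m - 1)*(m + 4)
(4) = (b)*(b^2 + b - 6) = b*(b - 2)*(b + 3)
(5) = (r - 4)*(r^2 - 4*r + 3) = (r - 4)*(r - 1)*(r - 3)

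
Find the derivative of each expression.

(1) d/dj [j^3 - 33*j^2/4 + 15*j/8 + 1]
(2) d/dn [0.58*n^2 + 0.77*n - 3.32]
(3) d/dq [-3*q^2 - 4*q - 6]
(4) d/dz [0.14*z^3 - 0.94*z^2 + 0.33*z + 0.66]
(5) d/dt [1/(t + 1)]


(1) = 3*j^2 - 33*j/2 + 15/8
(2) = 1.16*n + 0.77
(3) = -6*q - 4
(4) = 0.42*z^2 - 1.88*z + 0.33
(5) = -1/(t + 1)^2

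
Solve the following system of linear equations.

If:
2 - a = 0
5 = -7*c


Then:
a = 2
c = -5/7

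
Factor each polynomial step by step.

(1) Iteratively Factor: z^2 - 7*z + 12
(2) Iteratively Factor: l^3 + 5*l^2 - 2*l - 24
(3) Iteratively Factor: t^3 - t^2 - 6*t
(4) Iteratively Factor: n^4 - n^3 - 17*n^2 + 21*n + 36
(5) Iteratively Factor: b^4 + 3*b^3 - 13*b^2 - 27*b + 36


(1) = (z - 4)*(z - 3)
(2) = (l - 2)*(l^2 + 7*l + 12) = (l - 2)*(l + 3)*(l + 4)
(3) = (t - 3)*(t^2 + 2*t) = (t - 3)*(t + 2)*(t)
(4) = (n + 1)*(n^3 - 2*n^2 - 15*n + 36) = (n - 3)*(n + 1)*(n^2 + n - 12) = (n - 3)^2*(n + 1)*(n + 4)
(5) = (b - 3)*(b^3 + 6*b^2 + 5*b - 12) = (b - 3)*(b + 3)*(b^2 + 3*b - 4) = (b - 3)*(b + 3)*(b + 4)*(b - 1)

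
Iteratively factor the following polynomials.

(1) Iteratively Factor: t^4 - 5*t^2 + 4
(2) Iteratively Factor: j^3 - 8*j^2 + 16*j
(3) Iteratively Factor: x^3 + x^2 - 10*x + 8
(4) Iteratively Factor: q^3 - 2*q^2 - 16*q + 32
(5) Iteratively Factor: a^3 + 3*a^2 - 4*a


(1) = (t + 2)*(t^3 - 2*t^2 - t + 2) = (t - 2)*(t + 2)*(t^2 - 1) = (t - 2)*(t - 1)*(t + 2)*(t + 1)
(2) = (j - 4)*(j^2 - 4*j) = (j - 4)^2*(j)
(3) = (x + 4)*(x^2 - 3*x + 2) = (x - 1)*(x + 4)*(x - 2)
(4) = (q - 4)*(q^2 + 2*q - 8) = (q - 4)*(q + 4)*(q - 2)
(5) = (a + 4)*(a^2 - a) = a*(a + 4)*(a - 1)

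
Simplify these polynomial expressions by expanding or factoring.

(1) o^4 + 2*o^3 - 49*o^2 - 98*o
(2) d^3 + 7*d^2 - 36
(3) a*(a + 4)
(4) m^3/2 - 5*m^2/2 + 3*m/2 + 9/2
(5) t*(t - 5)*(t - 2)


(1) = o*(o - 7)*(o + 2)*(o + 7)
(2) = (d - 2)*(d + 3)*(d + 6)
(3) = a^2 + 4*a
(4) = (m/2 + 1/2)*(m - 3)^2
(5) = t^3 - 7*t^2 + 10*t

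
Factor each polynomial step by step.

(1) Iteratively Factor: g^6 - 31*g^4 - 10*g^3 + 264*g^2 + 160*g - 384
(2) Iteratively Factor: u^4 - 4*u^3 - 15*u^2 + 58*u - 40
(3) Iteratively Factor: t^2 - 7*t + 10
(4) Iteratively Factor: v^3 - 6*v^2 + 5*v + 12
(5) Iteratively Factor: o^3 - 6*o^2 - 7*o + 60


(1) = (g - 4)*(g^5 + 4*g^4 - 15*g^3 - 70*g^2 - 16*g + 96) = (g - 4)*(g + 3)*(g^4 + g^3 - 18*g^2 - 16*g + 32) = (g - 4)*(g + 3)*(g + 4)*(g^3 - 3*g^2 - 6*g + 8) = (g - 4)*(g - 1)*(g + 3)*(g + 4)*(g^2 - 2*g - 8) = (g - 4)^2*(g - 1)*(g + 3)*(g + 4)*(g + 2)
(2) = (u + 4)*(u^3 - 8*u^2 + 17*u - 10) = (u - 1)*(u + 4)*(u^2 - 7*u + 10) = (u - 5)*(u - 1)*(u + 4)*(u - 2)
(3) = (t - 5)*(t - 2)
(4) = (v - 4)*(v^2 - 2*v - 3) = (v - 4)*(v + 1)*(v - 3)
(5) = (o + 3)*(o^2 - 9*o + 20) = (o - 5)*(o + 3)*(o - 4)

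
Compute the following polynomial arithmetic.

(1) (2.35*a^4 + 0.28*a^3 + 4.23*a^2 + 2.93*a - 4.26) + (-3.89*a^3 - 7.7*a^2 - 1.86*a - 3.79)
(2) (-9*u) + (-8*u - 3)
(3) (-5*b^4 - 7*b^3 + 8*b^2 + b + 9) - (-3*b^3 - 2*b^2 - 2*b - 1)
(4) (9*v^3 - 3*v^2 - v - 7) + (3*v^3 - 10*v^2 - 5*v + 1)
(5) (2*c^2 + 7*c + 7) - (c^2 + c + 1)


(1) = 2.35*a^4 - 3.61*a^3 - 3.47*a^2 + 1.07*a - 8.05
(2) = -17*u - 3
(3) = -5*b^4 - 4*b^3 + 10*b^2 + 3*b + 10
(4) = 12*v^3 - 13*v^2 - 6*v - 6
(5) = c^2 + 6*c + 6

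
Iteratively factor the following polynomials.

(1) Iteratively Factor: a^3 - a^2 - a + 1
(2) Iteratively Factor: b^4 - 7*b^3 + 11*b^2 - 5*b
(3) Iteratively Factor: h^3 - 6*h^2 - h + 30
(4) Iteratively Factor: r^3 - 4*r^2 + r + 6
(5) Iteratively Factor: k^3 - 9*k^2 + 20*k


(1) = (a - 1)*(a^2 - 1) = (a - 1)^2*(a + 1)
(2) = (b - 1)*(b^3 - 6*b^2 + 5*b) = (b - 5)*(b - 1)*(b^2 - b) = b*(b - 5)*(b - 1)*(b - 1)
(3) = (h - 3)*(h^2 - 3*h - 10) = (h - 3)*(h + 2)*(h - 5)
(4) = (r - 3)*(r^2 - r - 2) = (r - 3)*(r + 1)*(r - 2)
(5) = (k)*(k^2 - 9*k + 20) = k*(k - 5)*(k - 4)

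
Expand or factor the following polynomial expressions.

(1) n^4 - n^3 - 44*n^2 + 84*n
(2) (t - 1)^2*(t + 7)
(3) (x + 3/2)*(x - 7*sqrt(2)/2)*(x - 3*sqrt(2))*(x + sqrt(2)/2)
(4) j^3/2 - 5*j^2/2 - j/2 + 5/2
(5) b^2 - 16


(1) = n*(n - 6)*(n - 2)*(n + 7)
(2) = t^3 + 5*t^2 - 13*t + 7
(3) = x^4 - 6*sqrt(2)*x^3 + 3*x^3/2 - 9*sqrt(2)*x^2 + 29*x^2/2 + 21*sqrt(2)*x/2 + 87*x/4 + 63*sqrt(2)/4
(4) = (j/2 + 1/2)*(j - 5)*(j - 1)
(5) = (b - 4)*(b + 4)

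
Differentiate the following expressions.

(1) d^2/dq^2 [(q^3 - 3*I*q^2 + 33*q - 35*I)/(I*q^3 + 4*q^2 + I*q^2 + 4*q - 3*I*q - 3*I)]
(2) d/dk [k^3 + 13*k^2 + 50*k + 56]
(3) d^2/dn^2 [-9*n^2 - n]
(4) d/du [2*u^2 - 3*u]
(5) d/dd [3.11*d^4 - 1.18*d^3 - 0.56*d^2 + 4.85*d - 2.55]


(1) = (q^3*(2 + 2*I) + q^2*(18 - 210*I) + q*(-630 - 246*I) - 246 + 566*I)/(q^6 + q^5*(3 - 9*I) + q^4*(-24 - 27*I) - 80*q^3 + q^2*(-81 + 72*I) + q*(-27 + 81*I) + 27*I)
(2) = 3*k^2 + 26*k + 50
(3) = -18
(4) = 4*u - 3
(5) = 12.44*d^3 - 3.54*d^2 - 1.12*d + 4.85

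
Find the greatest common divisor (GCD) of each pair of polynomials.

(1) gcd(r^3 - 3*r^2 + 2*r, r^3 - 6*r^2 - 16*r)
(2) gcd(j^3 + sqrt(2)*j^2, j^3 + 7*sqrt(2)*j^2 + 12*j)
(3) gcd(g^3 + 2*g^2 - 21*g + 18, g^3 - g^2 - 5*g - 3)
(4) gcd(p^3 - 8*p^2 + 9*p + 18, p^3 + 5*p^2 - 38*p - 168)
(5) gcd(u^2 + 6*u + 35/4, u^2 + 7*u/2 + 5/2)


(1) = gcd(r*(r - 2)*(r - 1), r*(r - 8)*(r + 2)) = r
(2) = gcd(j^2*(j + sqrt(2)), j*(j + sqrt(2))*(j + 6*sqrt(2))) = j^2 + sqrt(2)*j
(3) = gcd((g - 3)*(g - 1)*(g + 6), (g - 3)*(g + 1)^2) = g - 3
(4) = p - 6
(5) = u + 5/2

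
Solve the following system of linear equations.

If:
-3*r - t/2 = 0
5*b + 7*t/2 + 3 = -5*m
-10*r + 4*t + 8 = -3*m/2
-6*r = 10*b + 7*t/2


Then:
b = 213/599
m = 24/599
r = 142/599
t = -852/599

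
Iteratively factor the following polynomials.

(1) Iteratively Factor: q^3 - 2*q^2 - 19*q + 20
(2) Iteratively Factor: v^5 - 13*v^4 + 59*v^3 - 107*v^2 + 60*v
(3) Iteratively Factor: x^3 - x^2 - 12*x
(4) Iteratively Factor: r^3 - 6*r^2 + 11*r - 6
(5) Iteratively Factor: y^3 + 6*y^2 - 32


(1) = (q - 1)*(q^2 - q - 20) = (q - 1)*(q + 4)*(q - 5)
(2) = (v)*(v^4 - 13*v^3 + 59*v^2 - 107*v + 60) = v*(v - 1)*(v^3 - 12*v^2 + 47*v - 60) = v*(v - 3)*(v - 1)*(v^2 - 9*v + 20) = v*(v - 4)*(v - 3)*(v - 1)*(v - 5)
(3) = (x - 4)*(x^2 + 3*x) = x*(x - 4)*(x + 3)
(4) = (r - 3)*(r^2 - 3*r + 2) = (r - 3)*(r - 1)*(r - 2)
(5) = (y + 4)*(y^2 + 2*y - 8) = (y - 2)*(y + 4)*(y + 4)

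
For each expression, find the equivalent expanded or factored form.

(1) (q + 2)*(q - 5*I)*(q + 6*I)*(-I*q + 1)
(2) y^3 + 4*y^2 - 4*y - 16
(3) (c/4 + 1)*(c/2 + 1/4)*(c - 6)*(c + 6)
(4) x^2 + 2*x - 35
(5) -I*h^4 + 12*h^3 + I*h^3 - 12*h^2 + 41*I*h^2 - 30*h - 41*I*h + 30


(1) = -I*q^4 + 2*q^3 - 2*I*q^3 + 4*q^2 - 29*I*q^2 + 30*q - 58*I*q + 60
(2) = (y - 2)*(y + 2)*(y + 4)
(3) = c^4/8 + 9*c^3/16 - 17*c^2/4 - 81*c/4 - 9
(4) = (x - 5)*(x + 7)
(5) = (h + I)*(h + 5*I)*(h + 6*I)*(-I*h + I)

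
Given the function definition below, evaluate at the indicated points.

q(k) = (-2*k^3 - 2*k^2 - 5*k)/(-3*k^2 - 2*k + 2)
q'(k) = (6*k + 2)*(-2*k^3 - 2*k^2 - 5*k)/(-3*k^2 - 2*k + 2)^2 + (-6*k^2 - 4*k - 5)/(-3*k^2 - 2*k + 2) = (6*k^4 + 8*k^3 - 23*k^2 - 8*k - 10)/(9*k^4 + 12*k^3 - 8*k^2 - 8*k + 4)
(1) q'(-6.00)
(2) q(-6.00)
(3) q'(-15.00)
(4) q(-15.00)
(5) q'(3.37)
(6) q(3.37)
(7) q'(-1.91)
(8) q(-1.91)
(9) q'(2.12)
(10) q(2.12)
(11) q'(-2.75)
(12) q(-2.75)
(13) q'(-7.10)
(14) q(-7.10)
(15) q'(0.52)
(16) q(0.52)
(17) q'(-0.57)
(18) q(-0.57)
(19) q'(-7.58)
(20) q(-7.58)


(1) = 0.60
(2) = -4.15
(3) = 0.66
(4) = -9.91
(5) = 0.52
(6) = 2.99
(7) = -2.08
(8) = -3.16
(9) = 0.27
(10) = 2.46
(11) = 0.06
(12) = -2.65
(13) = 0.62
(14) = -4.82
(15) = -849.79
(16) = -23.00
(17) = -2.94
(18) = 1.19
(19) = 0.62
(20) = -5.12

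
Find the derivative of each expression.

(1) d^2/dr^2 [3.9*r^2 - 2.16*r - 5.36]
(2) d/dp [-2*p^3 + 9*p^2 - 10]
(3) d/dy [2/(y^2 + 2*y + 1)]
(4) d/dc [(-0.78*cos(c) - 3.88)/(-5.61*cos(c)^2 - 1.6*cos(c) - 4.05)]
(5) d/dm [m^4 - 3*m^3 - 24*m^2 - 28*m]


(1) = 7.80000000000000
(2) = 6*p*(3 - p)
(3) = 4*(-y - 1)/(y^2 + 2*y + 1)^2
(4) = (4.3758*cos(c)^2 + 43.5336*cos(c) + 3.049)*sin(c)/(31.4721*cos(c)^4 + 17.952*cos(c)^3 + 48.001*cos(c)^2 + 12.96*cos(c) + 16.4025)
(5) = 4*m^3 - 9*m^2 - 48*m - 28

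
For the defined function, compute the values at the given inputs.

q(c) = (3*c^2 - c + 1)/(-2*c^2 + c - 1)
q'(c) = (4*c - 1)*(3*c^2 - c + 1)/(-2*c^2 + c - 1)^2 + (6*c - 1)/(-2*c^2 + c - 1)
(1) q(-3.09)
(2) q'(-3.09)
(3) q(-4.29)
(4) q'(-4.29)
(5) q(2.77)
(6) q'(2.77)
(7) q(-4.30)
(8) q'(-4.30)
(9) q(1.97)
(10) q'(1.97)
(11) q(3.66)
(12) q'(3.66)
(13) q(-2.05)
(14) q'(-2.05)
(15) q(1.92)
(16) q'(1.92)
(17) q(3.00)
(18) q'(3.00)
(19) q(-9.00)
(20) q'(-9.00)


(1) = -1.41
(2) = 0.03
(3) = -1.44
(4) = 0.02
(5) = -1.57
(6) = 0.01
(7) = -1.44
(8) = 0.02
(9) = -1.57
(10) = -0.00
(11) = -1.56
(12) = 0.01
(13) = -1.37
(14) = 0.06
(15) = -1.57
(16) = -0.00
(17) = -1.56
(18) = 0.01
(19) = -1.47
(20) = 0.00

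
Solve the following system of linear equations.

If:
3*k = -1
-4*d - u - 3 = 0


Then:
d = -u/4 - 3/4
k = -1/3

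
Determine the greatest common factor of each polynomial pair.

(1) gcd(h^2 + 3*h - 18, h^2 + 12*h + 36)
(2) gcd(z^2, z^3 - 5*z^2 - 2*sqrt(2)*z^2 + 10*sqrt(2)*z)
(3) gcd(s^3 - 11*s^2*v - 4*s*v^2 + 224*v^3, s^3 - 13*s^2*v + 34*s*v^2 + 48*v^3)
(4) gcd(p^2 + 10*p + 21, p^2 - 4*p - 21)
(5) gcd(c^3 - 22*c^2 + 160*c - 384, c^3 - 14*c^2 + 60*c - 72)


(1) = gcd((h - 3)*(h + 6), (h + 6)^2) = h + 6
(2) = z
(3) = gcd((s - 8*v)*(s - 7*v)*(s + 4*v), (s - 8*v)*(s - 6*v)*(s + v)) = s - 8*v
(4) = gcd((p + 3)*(p + 7), (p - 7)*(p + 3)) = p + 3
(5) = gcd((c - 8)^2*(c - 6), (c - 6)^2*(c - 2)) = c - 6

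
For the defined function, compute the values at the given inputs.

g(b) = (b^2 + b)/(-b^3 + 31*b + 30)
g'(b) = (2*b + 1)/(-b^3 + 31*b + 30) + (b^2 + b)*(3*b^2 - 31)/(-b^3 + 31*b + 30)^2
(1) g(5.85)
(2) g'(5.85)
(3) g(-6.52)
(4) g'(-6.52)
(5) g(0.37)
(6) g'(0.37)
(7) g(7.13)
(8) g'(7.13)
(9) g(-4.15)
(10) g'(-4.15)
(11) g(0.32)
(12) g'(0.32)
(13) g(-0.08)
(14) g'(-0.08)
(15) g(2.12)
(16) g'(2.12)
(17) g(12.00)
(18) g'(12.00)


(1) = 3.59
(2) = 24.25
(3) = 0.34
(4) = 0.20
(5) = 0.01
(6) = 0.03
(7) = -0.52
(8) = 0.43
(9) = -0.48
(10) = 0.63
(11) = 0.01
(12) = 0.03
(13) = -0.00
(14) = 0.03
(15) = 0.08
(16) = 0.05
(17) = -0.12
(18) = 0.02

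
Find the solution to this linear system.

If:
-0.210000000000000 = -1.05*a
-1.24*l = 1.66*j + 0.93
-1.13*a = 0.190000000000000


Then:
No Solution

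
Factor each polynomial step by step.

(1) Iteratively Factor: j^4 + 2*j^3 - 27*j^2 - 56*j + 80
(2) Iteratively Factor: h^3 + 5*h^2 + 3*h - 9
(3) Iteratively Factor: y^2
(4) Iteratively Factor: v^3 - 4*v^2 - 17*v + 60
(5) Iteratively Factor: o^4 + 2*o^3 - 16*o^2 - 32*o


(1) = (j - 5)*(j^3 + 7*j^2 + 8*j - 16) = (j - 5)*(j - 1)*(j^2 + 8*j + 16) = (j - 5)*(j - 1)*(j + 4)*(j + 4)
(2) = (h - 1)*(h^2 + 6*h + 9) = (h - 1)*(h + 3)*(h + 3)
(3) = (y)*(y)
(4) = (v - 5)*(v^2 + v - 12) = (v - 5)*(v + 4)*(v - 3)
(5) = (o + 4)*(o^3 - 2*o^2 - 8*o) = o*(o + 4)*(o^2 - 2*o - 8) = o*(o + 2)*(o + 4)*(o - 4)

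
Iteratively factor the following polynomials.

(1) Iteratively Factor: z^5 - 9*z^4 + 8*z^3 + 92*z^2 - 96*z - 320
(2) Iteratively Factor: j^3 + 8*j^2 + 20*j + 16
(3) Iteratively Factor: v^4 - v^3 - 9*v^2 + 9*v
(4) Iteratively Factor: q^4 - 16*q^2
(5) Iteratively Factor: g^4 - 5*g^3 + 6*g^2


(1) = (z + 2)*(z^4 - 11*z^3 + 30*z^2 + 32*z - 160) = (z - 4)*(z + 2)*(z^3 - 7*z^2 + 2*z + 40) = (z - 4)*(z + 2)^2*(z^2 - 9*z + 20) = (z - 4)^2*(z + 2)^2*(z - 5)
(2) = (j + 4)*(j^2 + 4*j + 4) = (j + 2)*(j + 4)*(j + 2)
(3) = (v - 3)*(v^3 + 2*v^2 - 3*v) = (v - 3)*(v - 1)*(v^2 + 3*v) = (v - 3)*(v - 1)*(v + 3)*(v)
(4) = (q)*(q^3 - 16*q) = q*(q - 4)*(q^2 + 4*q) = q*(q - 4)*(q + 4)*(q)
(5) = (g)*(g^3 - 5*g^2 + 6*g) = g*(g - 3)*(g^2 - 2*g) = g^2*(g - 3)*(g - 2)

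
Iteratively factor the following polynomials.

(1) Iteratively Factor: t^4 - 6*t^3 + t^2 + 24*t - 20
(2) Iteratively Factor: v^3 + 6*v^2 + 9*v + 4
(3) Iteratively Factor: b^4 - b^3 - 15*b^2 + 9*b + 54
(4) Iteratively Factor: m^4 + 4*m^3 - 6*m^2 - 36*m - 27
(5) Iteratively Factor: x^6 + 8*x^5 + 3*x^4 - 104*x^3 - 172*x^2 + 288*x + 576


(1) = (t - 1)*(t^3 - 5*t^2 - 4*t + 20) = (t - 1)*(t + 2)*(t^2 - 7*t + 10) = (t - 5)*(t - 1)*(t + 2)*(t - 2)
(2) = (v + 4)*(v^2 + 2*v + 1) = (v + 1)*(v + 4)*(v + 1)
(3) = (b - 3)*(b^3 + 2*b^2 - 9*b - 18) = (b - 3)*(b + 3)*(b^2 - b - 6) = (b - 3)*(b + 2)*(b + 3)*(b - 3)
(4) = (m + 3)*(m^3 + m^2 - 9*m - 9) = (m - 3)*(m + 3)*(m^2 + 4*m + 3) = (m - 3)*(m + 1)*(m + 3)*(m + 3)
(5) = (x + 4)*(x^5 + 4*x^4 - 13*x^3 - 52*x^2 + 36*x + 144) = (x + 4)^2*(x^4 - 13*x^2 + 36) = (x - 3)*(x + 4)^2*(x^3 + 3*x^2 - 4*x - 12) = (x - 3)*(x - 2)*(x + 4)^2*(x^2 + 5*x + 6) = (x - 3)*(x - 2)*(x + 2)*(x + 4)^2*(x + 3)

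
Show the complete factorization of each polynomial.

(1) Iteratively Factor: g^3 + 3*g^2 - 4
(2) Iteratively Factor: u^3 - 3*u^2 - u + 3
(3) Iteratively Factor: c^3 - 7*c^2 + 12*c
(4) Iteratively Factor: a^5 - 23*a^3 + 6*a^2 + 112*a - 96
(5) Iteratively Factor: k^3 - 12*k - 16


(1) = (g + 2)*(g^2 + g - 2) = (g + 2)^2*(g - 1)
(2) = (u + 1)*(u^2 - 4*u + 3) = (u - 3)*(u + 1)*(u - 1)
(3) = (c - 3)*(c^2 - 4*c) = (c - 4)*(c - 3)*(c)
(4) = (a - 4)*(a^4 + 4*a^3 - 7*a^2 - 22*a + 24) = (a - 4)*(a - 1)*(a^3 + 5*a^2 - 2*a - 24) = (a - 4)*(a - 1)*(a + 3)*(a^2 + 2*a - 8) = (a - 4)*(a - 1)*(a + 3)*(a + 4)*(a - 2)
(5) = (k + 2)*(k^2 - 2*k - 8) = (k - 4)*(k + 2)*(k + 2)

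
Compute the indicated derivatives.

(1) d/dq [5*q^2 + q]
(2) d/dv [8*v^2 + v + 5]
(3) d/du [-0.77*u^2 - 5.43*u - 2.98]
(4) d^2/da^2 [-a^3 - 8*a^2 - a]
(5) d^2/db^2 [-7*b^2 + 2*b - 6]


(1) = 10*q + 1
(2) = 16*v + 1
(3) = -1.54*u - 5.43
(4) = -6*a - 16
(5) = -14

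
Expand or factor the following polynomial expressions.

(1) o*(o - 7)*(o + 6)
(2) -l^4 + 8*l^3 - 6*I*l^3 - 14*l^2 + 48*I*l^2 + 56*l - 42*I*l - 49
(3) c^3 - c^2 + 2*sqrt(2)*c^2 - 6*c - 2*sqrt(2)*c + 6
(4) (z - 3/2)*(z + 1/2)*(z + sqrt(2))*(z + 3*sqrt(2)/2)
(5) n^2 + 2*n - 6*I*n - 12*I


(1) = o^3 - o^2 - 42*o
(2) = (l - 7)*(l + 7*I)*(I*l + 1)*(I*l - I)
(3) = (c - 1)*(c - sqrt(2))*(c + 3*sqrt(2))
(4) = z^4 - z^3 + 5*sqrt(2)*z^3/2 - 5*sqrt(2)*z^2/2 + 9*z^2/4 - 3*z - 15*sqrt(2)*z/8 - 9/4
(5) = (n + 2)*(n - 6*I)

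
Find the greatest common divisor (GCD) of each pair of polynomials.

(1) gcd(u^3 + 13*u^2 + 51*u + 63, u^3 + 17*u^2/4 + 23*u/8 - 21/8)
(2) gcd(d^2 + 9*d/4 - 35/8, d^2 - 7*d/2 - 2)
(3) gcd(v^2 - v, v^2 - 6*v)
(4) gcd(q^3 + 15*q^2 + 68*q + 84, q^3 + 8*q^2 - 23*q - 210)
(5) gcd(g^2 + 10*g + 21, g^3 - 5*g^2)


(1) = u + 3
(2) = 1
(3) = gcd(v*(v - 1), v*(v - 6)) = v
(4) = gcd((q + 2)*(q + 6)*(q + 7), (q - 5)*(q + 6)*(q + 7)) = q^2 + 13*q + 42
(5) = gcd((g + 3)*(g + 7), g^2*(g - 5)) = 1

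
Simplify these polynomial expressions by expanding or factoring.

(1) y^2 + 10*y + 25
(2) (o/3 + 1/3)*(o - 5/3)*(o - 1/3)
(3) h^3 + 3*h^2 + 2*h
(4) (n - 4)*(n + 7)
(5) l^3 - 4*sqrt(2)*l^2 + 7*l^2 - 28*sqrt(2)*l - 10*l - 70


(1) = (y + 5)^2
(2) = o^3/3 - o^2/3 - 13*o/27 + 5/27
(3) = h*(h + 1)*(h + 2)
(4) = n^2 + 3*n - 28
(5) = (l + 7)*(l - 5*sqrt(2))*(l + sqrt(2))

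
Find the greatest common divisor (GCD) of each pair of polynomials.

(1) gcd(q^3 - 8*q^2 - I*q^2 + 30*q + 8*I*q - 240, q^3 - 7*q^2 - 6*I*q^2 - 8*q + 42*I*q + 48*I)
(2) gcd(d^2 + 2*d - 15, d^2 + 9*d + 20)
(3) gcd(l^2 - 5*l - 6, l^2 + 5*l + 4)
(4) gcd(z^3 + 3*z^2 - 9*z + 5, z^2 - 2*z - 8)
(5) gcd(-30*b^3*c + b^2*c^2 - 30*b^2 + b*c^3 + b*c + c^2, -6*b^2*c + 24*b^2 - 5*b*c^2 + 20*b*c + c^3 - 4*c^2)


(1) = q^2 + q*(-8 - 6*I) + 48*I
(2) = d + 5
(3) = gcd((l - 6)*(l + 1), (l + 1)*(l + 4)) = l + 1
(4) = gcd((z - 1)^2*(z + 5), (z - 4)*(z + 2)) = 1
(5) = 1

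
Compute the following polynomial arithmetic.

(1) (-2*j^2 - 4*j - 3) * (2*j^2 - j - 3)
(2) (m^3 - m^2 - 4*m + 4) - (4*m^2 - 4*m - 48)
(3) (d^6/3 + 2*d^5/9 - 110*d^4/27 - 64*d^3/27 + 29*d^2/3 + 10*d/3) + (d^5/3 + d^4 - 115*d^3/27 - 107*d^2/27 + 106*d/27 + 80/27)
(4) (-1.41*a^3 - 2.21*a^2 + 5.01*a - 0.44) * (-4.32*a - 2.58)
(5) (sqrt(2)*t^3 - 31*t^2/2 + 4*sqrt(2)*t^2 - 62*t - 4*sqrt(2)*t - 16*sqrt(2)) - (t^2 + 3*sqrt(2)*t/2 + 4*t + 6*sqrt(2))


(1) = -4*j^4 - 6*j^3 + 4*j^2 + 15*j + 9
(2) = m^3 - 5*m^2 + 52
(3) = d^6/3 + 5*d^5/9 - 83*d^4/27 - 179*d^3/27 + 154*d^2/27 + 196*d/27 + 80/27
(4) = 6.0912*a^4 + 13.185*a^3 - 15.9414*a^2 - 11.025*a + 1.1352
(5) = sqrt(2)*t^3 - 33*t^2/2 + 4*sqrt(2)*t^2 - 66*t - 11*sqrt(2)*t/2 - 22*sqrt(2)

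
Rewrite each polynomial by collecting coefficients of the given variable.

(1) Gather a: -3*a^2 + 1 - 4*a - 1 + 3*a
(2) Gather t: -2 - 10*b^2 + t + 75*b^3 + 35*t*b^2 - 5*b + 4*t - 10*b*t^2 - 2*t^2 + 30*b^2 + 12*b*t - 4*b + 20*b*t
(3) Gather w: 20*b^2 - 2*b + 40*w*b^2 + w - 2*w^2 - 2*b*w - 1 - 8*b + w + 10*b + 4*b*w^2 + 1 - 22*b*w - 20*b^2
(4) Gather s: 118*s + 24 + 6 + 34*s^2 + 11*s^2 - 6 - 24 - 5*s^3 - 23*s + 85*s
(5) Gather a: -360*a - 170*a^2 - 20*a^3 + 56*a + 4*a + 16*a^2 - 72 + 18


(1) = -3*a^2 - a
(2) = 75*b^3 + 20*b^2 - 9*b + t^2*(-10*b - 2) + t*(35*b^2 + 32*b + 5) - 2
(3) = w^2*(4*b - 2) + w*(40*b^2 - 24*b + 2)
(4) = -5*s^3 + 45*s^2 + 180*s
(5) = -20*a^3 - 154*a^2 - 300*a - 54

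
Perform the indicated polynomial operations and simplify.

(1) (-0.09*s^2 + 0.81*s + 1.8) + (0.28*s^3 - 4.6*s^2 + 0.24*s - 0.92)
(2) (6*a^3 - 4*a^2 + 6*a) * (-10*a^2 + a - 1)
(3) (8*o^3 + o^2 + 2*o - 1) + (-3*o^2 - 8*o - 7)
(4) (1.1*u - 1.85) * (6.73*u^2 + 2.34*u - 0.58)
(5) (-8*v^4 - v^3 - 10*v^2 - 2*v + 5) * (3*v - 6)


(1) = 0.28*s^3 - 4.69*s^2 + 1.05*s + 0.88
(2) = -60*a^5 + 46*a^4 - 70*a^3 + 10*a^2 - 6*a
(3) = 8*o^3 - 2*o^2 - 6*o - 8
(4) = 7.403*u^3 - 9.8765*u^2 - 4.967*u + 1.073
(5) = -24*v^5 + 45*v^4 - 24*v^3 + 54*v^2 + 27*v - 30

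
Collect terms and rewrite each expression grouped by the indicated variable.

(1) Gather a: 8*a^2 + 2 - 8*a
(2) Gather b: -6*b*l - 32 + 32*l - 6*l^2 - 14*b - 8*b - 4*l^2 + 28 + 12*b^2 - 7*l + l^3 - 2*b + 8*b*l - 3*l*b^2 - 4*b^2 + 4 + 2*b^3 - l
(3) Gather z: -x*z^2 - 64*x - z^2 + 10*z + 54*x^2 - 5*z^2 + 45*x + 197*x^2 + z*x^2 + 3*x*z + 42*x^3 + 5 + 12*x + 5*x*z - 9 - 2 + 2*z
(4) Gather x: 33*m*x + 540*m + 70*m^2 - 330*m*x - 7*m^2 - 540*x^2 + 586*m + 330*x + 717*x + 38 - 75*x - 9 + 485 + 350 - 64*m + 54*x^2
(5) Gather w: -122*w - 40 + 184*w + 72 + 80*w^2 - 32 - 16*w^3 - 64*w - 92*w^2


(1) = 8*a^2 - 8*a + 2
(2) = 2*b^3 + b^2*(8 - 3*l) + b*(2*l - 24) + l^3 - 10*l^2 + 24*l
(3) = 42*x^3 + 251*x^2 - 7*x + z^2*(-x - 6) + z*(x^2 + 8*x + 12) - 6
(4) = 63*m^2 + 1062*m - 486*x^2 + x*(972 - 297*m) + 864
(5) = -16*w^3 - 12*w^2 - 2*w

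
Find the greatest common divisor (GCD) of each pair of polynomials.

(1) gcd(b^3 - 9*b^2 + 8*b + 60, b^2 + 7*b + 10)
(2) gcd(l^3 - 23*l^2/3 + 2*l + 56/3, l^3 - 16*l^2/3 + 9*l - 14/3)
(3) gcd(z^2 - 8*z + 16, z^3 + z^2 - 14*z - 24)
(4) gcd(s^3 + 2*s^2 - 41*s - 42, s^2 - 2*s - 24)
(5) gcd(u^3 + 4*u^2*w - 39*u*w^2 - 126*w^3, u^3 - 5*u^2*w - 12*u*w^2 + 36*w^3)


(1) = b + 2
(2) = l - 2
(3) = gcd((z - 4)^2, (z - 4)*(z + 2)*(z + 3)) = z - 4
(4) = gcd((s - 6)*(s + 1)*(s + 7), (s - 6)*(s + 4)) = s - 6
(5) = u^2 - 3*u*w - 18*w^2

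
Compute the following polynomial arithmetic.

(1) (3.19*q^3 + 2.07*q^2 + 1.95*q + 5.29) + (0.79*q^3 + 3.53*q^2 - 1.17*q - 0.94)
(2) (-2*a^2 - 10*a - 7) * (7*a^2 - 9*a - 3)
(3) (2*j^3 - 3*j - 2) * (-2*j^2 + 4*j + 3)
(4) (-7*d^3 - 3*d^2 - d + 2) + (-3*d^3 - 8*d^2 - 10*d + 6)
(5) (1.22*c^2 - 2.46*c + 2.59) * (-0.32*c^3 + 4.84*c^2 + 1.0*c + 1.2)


(1) = 3.98*q^3 + 5.6*q^2 + 0.78*q + 4.35
(2) = -14*a^4 - 52*a^3 + 47*a^2 + 93*a + 21
(3) = -4*j^5 + 8*j^4 + 12*j^3 - 8*j^2 - 17*j - 6
(4) = -10*d^3 - 11*d^2 - 11*d + 8
(5) = -0.3904*c^5 + 6.692*c^4 - 11.5152*c^3 + 11.5396*c^2 - 0.362*c + 3.108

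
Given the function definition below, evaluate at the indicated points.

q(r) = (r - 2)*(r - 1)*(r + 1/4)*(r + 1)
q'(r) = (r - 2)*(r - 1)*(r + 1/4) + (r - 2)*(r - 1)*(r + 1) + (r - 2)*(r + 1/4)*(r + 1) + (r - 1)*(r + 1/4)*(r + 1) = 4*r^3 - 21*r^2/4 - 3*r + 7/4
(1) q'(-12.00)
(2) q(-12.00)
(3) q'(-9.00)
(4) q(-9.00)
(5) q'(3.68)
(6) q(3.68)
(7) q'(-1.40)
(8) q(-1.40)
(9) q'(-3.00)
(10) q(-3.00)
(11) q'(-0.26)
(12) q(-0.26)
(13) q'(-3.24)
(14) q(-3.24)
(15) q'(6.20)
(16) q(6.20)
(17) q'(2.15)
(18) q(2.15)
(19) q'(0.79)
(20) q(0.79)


(1) = -7630.25
(2) = 23523.50
(3) = -3312.50
(4) = 7700.00
(5) = 118.96
(6) = 82.81
(7) = -15.32
(8) = 3.75
(9) = -144.50
(10) = 110.00
(11) = 2.10
(12) = -0.02
(13) = -179.69
(14) = 148.80
(15) = 734.65
(16) = 1014.25
(17) = 10.79
(18) = 1.30
(19) = -1.92
(20) = 0.47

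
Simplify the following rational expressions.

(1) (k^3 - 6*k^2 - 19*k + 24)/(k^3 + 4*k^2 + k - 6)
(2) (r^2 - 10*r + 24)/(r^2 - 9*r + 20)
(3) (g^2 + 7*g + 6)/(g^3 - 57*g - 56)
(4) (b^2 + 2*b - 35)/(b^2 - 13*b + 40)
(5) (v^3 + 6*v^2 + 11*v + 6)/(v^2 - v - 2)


(1) = (k - 8)/(k + 2)
(2) = (r - 6)/(r - 5)
(3) = (g + 6)/(g^2 - g - 56)
(4) = (b + 7)/(b - 8)
(5) = (v^2 + 5*v + 6)/(v - 2)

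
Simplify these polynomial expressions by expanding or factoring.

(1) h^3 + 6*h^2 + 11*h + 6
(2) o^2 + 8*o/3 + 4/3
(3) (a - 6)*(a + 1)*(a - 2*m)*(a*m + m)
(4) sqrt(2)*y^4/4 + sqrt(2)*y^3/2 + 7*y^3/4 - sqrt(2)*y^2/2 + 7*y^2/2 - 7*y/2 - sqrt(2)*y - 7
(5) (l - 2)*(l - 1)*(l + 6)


(1) = (h + 1)*(h + 2)*(h + 3)
(2) = (o + 2/3)*(o + 2)
(3) = a^4*m - 2*a^3*m^2 - 4*a^3*m + 8*a^2*m^2 - 11*a^2*m + 22*a*m^2 - 6*a*m + 12*m^2
(4) = (y/2 + sqrt(2)/2)*(y - sqrt(2))*(y + 7*sqrt(2)/2)*(sqrt(2)*y/2 + sqrt(2))
(5) = l^3 + 3*l^2 - 16*l + 12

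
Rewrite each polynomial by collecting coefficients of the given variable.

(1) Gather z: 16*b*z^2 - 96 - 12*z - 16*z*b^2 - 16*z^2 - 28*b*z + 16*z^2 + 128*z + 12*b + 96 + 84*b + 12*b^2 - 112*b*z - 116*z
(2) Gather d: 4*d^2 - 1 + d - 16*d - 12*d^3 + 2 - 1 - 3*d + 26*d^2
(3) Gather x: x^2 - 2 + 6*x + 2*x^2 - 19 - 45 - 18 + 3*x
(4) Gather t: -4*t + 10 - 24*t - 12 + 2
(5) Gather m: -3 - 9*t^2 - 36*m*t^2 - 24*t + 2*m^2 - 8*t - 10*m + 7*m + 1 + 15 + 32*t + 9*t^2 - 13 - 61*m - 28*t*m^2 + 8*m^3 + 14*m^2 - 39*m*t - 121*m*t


(1) = 12*b^2 + 16*b*z^2 + 96*b + z*(-16*b^2 - 140*b)
(2) = -12*d^3 + 30*d^2 - 18*d
(3) = 3*x^2 + 9*x - 84
(4) = -28*t
(5) = 8*m^3 + m^2*(16 - 28*t) + m*(-36*t^2 - 160*t - 64)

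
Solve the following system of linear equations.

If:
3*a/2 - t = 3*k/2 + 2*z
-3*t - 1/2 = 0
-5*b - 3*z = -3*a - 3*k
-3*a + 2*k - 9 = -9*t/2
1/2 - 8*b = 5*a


Then:
a = -801/376
b = 4193/3008
k = 1263/752
t = -1/6
z = -25033/9024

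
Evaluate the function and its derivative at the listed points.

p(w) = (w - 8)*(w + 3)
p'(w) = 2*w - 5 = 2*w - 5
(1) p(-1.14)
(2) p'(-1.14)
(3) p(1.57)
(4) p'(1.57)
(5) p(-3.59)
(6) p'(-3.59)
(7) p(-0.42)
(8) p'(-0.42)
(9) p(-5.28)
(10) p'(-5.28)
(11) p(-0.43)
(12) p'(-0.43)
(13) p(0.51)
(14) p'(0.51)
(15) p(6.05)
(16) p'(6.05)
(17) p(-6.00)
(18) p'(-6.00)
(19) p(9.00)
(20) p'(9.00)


(1) = -17.00
(2) = -7.28
(3) = -29.39
(4) = -1.86
(5) = 6.84
(6) = -12.18
(7) = -21.72
(8) = -5.84
(9) = 30.28
(10) = -15.56
(11) = -21.67
(12) = -5.86
(13) = -26.29
(14) = -3.98
(15) = -17.65
(16) = 7.10
(17) = 42.00
(18) = -17.00
(19) = 12.00
(20) = 13.00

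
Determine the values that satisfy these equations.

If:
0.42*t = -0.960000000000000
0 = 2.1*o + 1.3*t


Then:
o = 1.41
t = -2.29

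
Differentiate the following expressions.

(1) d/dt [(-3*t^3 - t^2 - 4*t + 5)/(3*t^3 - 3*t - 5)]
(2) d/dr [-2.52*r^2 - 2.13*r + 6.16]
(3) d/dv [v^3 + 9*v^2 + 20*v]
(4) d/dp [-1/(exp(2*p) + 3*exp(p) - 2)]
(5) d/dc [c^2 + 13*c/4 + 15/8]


(1) = (3*t^4 + 42*t^3 + 3*t^2 + 10*t + 35)/(9*t^6 - 18*t^4 - 30*t^3 + 9*t^2 + 30*t + 25)
(2) = -5.04*r - 2.13
(3) = 3*v^2 + 18*v + 20
(4) = (2*exp(p) + 3)*exp(p)/(exp(2*p) + 3*exp(p) - 2)^2
(5) = 2*c + 13/4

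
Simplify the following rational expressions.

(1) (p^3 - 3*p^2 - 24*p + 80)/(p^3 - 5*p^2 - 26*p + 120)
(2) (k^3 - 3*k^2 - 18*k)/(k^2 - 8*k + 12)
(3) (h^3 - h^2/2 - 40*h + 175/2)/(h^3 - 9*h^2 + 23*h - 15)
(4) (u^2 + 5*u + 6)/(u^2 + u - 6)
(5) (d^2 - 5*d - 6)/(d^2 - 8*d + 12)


(1) = (p - 4)/(p - 6)
(2) = (k^2 + 3*k)/(k - 2)
(3) = (2*h^2 + 9*h - 35)/(2*h^2 - 8*h + 6)
(4) = (u + 2)/(u - 2)
(5) = (d + 1)/(d - 2)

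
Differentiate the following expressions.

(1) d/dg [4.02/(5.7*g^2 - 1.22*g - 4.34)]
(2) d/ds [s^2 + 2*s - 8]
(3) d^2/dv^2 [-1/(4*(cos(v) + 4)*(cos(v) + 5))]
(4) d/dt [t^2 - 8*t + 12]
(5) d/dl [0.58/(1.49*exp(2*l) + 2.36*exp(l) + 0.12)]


(1) = (4.9044 - 45.828*g)/(-5.7*g^2 + 1.22*g + 4.34)^2
(2) = 2*s + 2
(3) = (4*sin(v)^4 - 3*sin(v)^2 - 855*cos(v)/4 + 27*cos(3*v)/4 - 123)/(4*(cos(v) + 4)^3*(cos(v) + 5)^3)
(4) = 2*t - 8
(5) = (-1.7284*exp(l) - 1.3688)*exp(l)/(1.49*exp(2*l) + 2.36*exp(l) + 0.12)^2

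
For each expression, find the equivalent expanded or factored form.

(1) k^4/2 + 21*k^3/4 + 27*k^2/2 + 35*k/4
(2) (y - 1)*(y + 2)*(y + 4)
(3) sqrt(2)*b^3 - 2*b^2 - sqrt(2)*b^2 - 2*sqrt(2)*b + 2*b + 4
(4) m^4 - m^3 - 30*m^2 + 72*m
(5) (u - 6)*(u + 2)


(1) = k*(k/2 + 1/2)*(k + 5/2)*(k + 7)
(2) = y^3 + 5*y^2 + 2*y - 8
(3) = (b - 2)*(b - sqrt(2))*(sqrt(2)*b + sqrt(2))
(4) = m*(m - 4)*(m - 3)*(m + 6)
(5) = u^2 - 4*u - 12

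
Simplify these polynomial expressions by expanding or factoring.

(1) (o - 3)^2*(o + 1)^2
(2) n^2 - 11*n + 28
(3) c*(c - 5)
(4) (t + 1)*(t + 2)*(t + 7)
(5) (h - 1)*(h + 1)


(1) = o^4 - 4*o^3 - 2*o^2 + 12*o + 9
(2) = (n - 7)*(n - 4)
(3) = c^2 - 5*c
(4) = t^3 + 10*t^2 + 23*t + 14
(5) = h^2 - 1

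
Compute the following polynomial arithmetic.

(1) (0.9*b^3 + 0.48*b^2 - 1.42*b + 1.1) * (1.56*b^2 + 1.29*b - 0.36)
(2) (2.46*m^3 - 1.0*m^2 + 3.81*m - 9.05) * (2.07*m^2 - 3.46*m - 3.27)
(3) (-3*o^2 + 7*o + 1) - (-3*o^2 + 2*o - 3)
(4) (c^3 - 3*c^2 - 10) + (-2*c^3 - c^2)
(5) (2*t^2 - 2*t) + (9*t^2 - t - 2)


(1) = 1.404*b^5 + 1.9098*b^4 - 1.92*b^3 - 0.2886*b^2 + 1.9302*b - 0.396
(2) = 5.0922*m^5 - 10.5816*m^4 + 3.3025*m^3 - 28.6461*m^2 + 18.8543*m + 29.5935
(3) = 5*o + 4
(4) = -c^3 - 4*c^2 - 10
(5) = 11*t^2 - 3*t - 2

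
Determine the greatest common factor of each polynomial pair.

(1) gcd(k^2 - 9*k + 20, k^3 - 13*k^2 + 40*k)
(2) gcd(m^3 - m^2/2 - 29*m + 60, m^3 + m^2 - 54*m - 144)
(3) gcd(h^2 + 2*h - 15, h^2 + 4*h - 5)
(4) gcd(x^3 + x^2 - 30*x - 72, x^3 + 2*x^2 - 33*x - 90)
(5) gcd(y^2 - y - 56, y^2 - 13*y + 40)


(1) = gcd((k - 5)*(k - 4), k*(k - 8)*(k - 5)) = k - 5
(2) = gcd((m - 4)*(m - 5/2)*(m + 6), (m - 8)*(m + 3)*(m + 6)) = m + 6
(3) = h + 5
(4) = x^2 - 3*x - 18
(5) = gcd((y - 8)*(y + 7), (y - 8)*(y - 5)) = y - 8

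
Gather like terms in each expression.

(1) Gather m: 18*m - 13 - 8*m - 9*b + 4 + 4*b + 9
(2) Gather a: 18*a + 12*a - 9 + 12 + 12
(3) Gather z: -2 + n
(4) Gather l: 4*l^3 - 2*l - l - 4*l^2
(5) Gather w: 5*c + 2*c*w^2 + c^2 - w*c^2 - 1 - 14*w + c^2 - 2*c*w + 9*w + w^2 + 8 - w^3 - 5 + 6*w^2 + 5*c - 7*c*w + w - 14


(1) = -5*b + 10*m
(2) = 30*a + 15
(3) = n - 2
(4) = 4*l^3 - 4*l^2 - 3*l
(5) = 2*c^2 + 10*c - w^3 + w^2*(2*c + 7) + w*(-c^2 - 9*c - 4) - 12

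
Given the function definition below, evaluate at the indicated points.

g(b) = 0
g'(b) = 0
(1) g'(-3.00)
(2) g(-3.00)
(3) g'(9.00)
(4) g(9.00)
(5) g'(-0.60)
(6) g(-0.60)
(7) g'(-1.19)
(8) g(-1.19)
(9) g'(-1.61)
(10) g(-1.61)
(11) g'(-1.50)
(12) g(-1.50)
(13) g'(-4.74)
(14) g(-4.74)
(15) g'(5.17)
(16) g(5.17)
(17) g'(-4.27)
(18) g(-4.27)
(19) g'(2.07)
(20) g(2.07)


(1) = 0.00
(2) = 0.00
(3) = 0.00
(4) = 0.00
(5) = 0.00
(6) = 0.00
(7) = 0.00
(8) = 0.00
(9) = 0.00
(10) = 0.00
(11) = 0.00
(12) = 0.00
(13) = 0.00
(14) = 0.00
(15) = 0.00
(16) = 0.00
(17) = 0.00
(18) = 0.00
(19) = 0.00
(20) = 0.00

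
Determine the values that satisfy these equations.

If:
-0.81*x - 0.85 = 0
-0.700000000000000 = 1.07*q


Then:
q = -0.65
x = -1.05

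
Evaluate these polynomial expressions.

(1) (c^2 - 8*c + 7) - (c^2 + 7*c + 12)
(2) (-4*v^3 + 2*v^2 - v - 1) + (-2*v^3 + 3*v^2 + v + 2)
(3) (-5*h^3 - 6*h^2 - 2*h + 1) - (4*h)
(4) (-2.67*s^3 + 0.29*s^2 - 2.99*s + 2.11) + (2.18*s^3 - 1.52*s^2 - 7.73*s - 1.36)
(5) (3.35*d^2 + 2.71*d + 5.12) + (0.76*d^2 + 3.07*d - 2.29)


(1) = -15*c - 5
(2) = -6*v^3 + 5*v^2 + 1
(3) = -5*h^3 - 6*h^2 - 6*h + 1
(4) = -0.49*s^3 - 1.23*s^2 - 10.72*s + 0.75
(5) = 4.11*d^2 + 5.78*d + 2.83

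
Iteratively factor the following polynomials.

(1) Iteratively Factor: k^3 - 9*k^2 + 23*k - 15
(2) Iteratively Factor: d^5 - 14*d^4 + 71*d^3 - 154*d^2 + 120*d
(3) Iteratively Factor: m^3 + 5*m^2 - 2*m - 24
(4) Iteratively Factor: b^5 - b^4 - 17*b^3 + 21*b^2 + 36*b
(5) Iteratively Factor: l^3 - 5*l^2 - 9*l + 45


(1) = (k - 5)*(k^2 - 4*k + 3) = (k - 5)*(k - 1)*(k - 3)
(2) = (d)*(d^4 - 14*d^3 + 71*d^2 - 154*d + 120) = d*(d - 5)*(d^3 - 9*d^2 + 26*d - 24) = d*(d - 5)*(d - 2)*(d^2 - 7*d + 12) = d*(d - 5)*(d - 4)*(d - 2)*(d - 3)
(3) = (m + 4)*(m^2 + m - 6) = (m + 3)*(m + 4)*(m - 2)
(4) = (b - 3)*(b^4 + 2*b^3 - 11*b^2 - 12*b) = (b - 3)*(b + 4)*(b^3 - 2*b^2 - 3*b) = (b - 3)*(b + 1)*(b + 4)*(b^2 - 3*b) = (b - 3)^2*(b + 1)*(b + 4)*(b)
(5) = (l + 3)*(l^2 - 8*l + 15) = (l - 5)*(l + 3)*(l - 3)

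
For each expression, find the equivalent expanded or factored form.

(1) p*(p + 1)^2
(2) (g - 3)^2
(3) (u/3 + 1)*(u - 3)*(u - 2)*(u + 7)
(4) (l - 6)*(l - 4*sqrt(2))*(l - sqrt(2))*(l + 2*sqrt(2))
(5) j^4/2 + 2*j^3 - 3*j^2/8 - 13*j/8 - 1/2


(1) = p^3 + 2*p^2 + p
(2) = g^2 - 6*g + 9
(3) = u^4/3 + 5*u^3/3 - 23*u^2/3 - 15*u + 42
(4) = l^4 - 6*l^3 - 3*sqrt(2)*l^3 - 12*l^2 + 18*sqrt(2)*l^2 + 16*sqrt(2)*l + 72*l - 96*sqrt(2)
(5) = (j/2 + 1/4)*(j - 1)*(j + 1/2)*(j + 4)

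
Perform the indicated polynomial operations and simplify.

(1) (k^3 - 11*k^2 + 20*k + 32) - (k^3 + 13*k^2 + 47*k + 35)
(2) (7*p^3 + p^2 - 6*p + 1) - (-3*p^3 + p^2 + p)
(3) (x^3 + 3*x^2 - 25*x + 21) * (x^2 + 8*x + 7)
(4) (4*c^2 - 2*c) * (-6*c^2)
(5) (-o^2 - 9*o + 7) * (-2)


(1) = -24*k^2 - 27*k - 3
(2) = 10*p^3 - 7*p + 1
(3) = x^5 + 11*x^4 + 6*x^3 - 158*x^2 - 7*x + 147
(4) = -24*c^4 + 12*c^3
(5) = 2*o^2 + 18*o - 14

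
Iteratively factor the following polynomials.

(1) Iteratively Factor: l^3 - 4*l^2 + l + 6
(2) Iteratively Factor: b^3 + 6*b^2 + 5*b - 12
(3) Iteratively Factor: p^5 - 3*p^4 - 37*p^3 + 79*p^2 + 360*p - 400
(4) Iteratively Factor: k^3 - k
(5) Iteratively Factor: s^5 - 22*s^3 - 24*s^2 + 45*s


(1) = (l - 3)*(l^2 - l - 2) = (l - 3)*(l - 2)*(l + 1)
(2) = (b + 3)*(b^2 + 3*b - 4) = (b + 3)*(b + 4)*(b - 1)
(3) = (p - 5)*(p^4 + 2*p^3 - 27*p^2 - 56*p + 80) = (p - 5)*(p - 1)*(p^3 + 3*p^2 - 24*p - 80) = (p - 5)*(p - 1)*(p + 4)*(p^2 - p - 20) = (p - 5)*(p - 1)*(p + 4)^2*(p - 5)
(4) = (k + 1)*(k^2 - k) = (k - 1)*(k + 1)*(k)
(5) = (s - 1)*(s^4 + s^3 - 21*s^2 - 45*s) = (s - 1)*(s + 3)*(s^3 - 2*s^2 - 15*s) = (s - 1)*(s + 3)^2*(s^2 - 5*s) = s*(s - 1)*(s + 3)^2*(s - 5)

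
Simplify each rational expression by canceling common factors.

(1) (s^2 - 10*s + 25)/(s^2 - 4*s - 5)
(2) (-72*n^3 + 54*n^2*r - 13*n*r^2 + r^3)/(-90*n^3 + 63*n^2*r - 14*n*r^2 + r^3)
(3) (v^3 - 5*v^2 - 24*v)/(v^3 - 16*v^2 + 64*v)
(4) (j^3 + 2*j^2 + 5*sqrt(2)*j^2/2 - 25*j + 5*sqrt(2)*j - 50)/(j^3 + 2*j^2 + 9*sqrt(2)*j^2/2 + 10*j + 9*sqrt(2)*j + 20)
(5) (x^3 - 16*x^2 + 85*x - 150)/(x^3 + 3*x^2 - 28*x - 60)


(1) = (s - 5)/(s + 1)
(2) = (-4*n + r)/(-5*n + r)
(3) = (v + 3)/(v - 8)
(4) = (4*j^2 + 10*sqrt(2)*j - 100)/(4*j^2 + 18*sqrt(2)*j + 40)
(5) = (x^2 - 11*x + 30)/(x^2 + 8*x + 12)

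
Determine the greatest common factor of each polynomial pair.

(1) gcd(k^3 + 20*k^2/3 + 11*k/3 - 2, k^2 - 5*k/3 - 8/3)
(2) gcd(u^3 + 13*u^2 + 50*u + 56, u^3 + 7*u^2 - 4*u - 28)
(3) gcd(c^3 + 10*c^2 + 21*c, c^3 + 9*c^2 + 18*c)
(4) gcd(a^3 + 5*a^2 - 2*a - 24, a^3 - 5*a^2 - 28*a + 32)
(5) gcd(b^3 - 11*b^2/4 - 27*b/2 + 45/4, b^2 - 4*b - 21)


(1) = gcd((k - 1/3)*(k + 1)*(k + 6), (k - 8/3)*(k + 1)) = k + 1
(2) = u^2 + 9*u + 14
(3) = gcd(c*(c + 3)*(c + 7), c*(c + 3)*(c + 6)) = c^2 + 3*c
(4) = gcd((a - 2)*(a + 3)*(a + 4), (a - 8)*(a - 1)*(a + 4)) = a + 4
(5) = gcd((b - 5)*(b - 3/4)*(b + 3), (b - 7)*(b + 3)) = b + 3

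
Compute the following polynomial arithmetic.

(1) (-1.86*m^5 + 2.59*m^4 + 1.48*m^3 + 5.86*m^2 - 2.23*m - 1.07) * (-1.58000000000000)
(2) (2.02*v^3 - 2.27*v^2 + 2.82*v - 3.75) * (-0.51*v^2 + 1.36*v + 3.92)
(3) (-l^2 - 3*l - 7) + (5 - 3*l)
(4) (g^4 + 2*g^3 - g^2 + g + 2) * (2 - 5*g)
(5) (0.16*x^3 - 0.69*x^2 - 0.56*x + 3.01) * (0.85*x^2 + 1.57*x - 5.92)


(1) = 2.9388*m^5 - 4.0922*m^4 - 2.3384*m^3 - 9.2588*m^2 + 3.5234*m + 1.6906
(2) = -1.0302*v^5 + 3.9049*v^4 + 3.393*v^3 - 3.1507*v^2 + 5.9544*v - 14.7
(3) = -l^2 - 6*l - 2
(4) = -5*g^5 - 8*g^4 + 9*g^3 - 7*g^2 - 8*g + 4
(5) = 0.136*x^5 - 0.3353*x^4 - 2.5065*x^3 + 5.7641*x^2 + 8.0409*x - 17.8192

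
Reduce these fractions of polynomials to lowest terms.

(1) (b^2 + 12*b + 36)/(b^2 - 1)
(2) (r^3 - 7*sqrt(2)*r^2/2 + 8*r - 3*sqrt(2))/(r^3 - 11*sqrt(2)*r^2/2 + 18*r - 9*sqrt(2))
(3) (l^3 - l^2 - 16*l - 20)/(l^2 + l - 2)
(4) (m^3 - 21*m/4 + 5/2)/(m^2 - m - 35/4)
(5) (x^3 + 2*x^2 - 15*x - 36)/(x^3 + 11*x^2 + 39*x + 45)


(1) = (b^2 + 12*b + 36)/(b^2 - 1)
(2) = (4*r - 4*sqrt(2))/(4*r - 12*sqrt(2))
(3) = (l^2 - 3*l - 10)/(l - 1)
(4) = (2*m^2 - 5*m + 2)/(2*m - 7)
(5) = (x - 4)/(x + 5)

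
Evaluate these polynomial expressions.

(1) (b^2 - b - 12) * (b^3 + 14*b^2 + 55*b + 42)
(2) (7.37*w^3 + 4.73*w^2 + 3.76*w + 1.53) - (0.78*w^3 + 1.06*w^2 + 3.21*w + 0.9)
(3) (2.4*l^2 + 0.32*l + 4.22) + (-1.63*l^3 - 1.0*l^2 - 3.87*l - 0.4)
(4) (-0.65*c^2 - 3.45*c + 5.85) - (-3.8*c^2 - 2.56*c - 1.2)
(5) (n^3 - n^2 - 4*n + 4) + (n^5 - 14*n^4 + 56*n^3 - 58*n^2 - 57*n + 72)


(1) = b^5 + 13*b^4 + 29*b^3 - 181*b^2 - 702*b - 504
(2) = 6.59*w^3 + 3.67*w^2 + 0.55*w + 0.63
(3) = -1.63*l^3 + 1.4*l^2 - 3.55*l + 3.82
(4) = 3.15*c^2 - 0.89*c + 7.05
(5) = n^5 - 14*n^4 + 57*n^3 - 59*n^2 - 61*n + 76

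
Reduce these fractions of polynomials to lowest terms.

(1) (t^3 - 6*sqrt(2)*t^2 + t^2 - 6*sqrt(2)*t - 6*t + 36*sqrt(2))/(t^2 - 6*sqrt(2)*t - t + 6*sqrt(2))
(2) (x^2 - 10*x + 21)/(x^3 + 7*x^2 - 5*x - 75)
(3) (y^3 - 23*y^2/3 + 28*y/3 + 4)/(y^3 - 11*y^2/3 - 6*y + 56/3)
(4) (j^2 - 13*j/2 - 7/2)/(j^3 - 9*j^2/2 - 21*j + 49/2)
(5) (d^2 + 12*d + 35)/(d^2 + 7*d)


(1) = (t^2 + t - 6)/(t - 1)
(2) = (x - 7)/(x^2 + 10*x + 25)
(3) = (3*y^2 - 17*y - 6)/(3*y^2 - 5*y - 28)
(4) = (2*j + 1)/(2*j^2 + 5*j - 7)
(5) = (d + 5)/d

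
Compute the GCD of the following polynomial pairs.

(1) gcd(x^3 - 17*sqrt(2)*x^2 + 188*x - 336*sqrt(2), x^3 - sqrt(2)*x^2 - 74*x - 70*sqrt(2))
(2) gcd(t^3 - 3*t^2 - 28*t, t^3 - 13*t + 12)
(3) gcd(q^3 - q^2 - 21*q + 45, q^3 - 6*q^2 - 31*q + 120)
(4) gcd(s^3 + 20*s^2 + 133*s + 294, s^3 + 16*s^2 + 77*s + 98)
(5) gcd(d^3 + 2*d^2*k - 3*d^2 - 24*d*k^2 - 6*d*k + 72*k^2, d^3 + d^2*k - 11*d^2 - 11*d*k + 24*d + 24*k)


(1) = gcd((x - 7*sqrt(2))*(x - 6*sqrt(2))*(x - 4*sqrt(2)), (x - 7*sqrt(2))*(x + sqrt(2))*(x + 5*sqrt(2))) = x - 7*sqrt(2)
(2) = t + 4
(3) = q^2 + 2*q - 15
(4) = s^2 + 14*s + 49
(5) = d - 3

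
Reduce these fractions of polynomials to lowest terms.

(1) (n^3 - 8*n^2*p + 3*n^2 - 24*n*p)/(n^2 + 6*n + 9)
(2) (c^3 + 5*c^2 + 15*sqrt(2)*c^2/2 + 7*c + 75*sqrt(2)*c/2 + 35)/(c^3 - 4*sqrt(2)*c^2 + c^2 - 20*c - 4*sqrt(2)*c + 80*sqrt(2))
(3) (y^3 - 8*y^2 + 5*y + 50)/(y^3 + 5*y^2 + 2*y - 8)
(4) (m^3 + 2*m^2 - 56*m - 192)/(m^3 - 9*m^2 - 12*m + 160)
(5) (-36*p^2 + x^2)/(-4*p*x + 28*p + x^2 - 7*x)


(1) = (n^2 - 8*n*p)/(n + 3)
(2) = (2*c^2 + 15*sqrt(2)*c + 14)/(2*c^2 + c*(-8*sqrt(2) - 8) + 32*sqrt(2))
(3) = (y^2 - 10*y + 25)/(y^2 + 3*y - 4)
(4) = (m + 6)/(m - 5)
(5) = (-36*p^2 + x^2)/(-4*p*x + 28*p + x^2 - 7*x)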